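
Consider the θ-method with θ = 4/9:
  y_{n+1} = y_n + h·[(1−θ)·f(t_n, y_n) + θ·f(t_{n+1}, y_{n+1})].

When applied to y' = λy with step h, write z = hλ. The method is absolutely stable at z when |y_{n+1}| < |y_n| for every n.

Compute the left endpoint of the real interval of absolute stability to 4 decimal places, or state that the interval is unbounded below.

z* = -18.0000.

Test eqn y'=λy, z=hλ:
  y_{n+1} = y_n + z·[5/9·y_n + 4/9·y_{n+1}] ⇒ (1 − 4/9z)y_{n+1} = (1 + 5/9z)y_n
  ⇒ R(z) = (1 + 5/9z)/(1 − 4/9z).

Boundary: |R(x)|=1, x<0.
x=-0.97: |R|=0.3222
R=−1: 1+5/9x = −1+4/9x ⇒ -1/9x=2 ⇒ x=2/(-1/9)=-18.0000
Confirm numerically:
  x=-17.116: |R|=0.98859 <1
  x=-13.383: |R|=0.92617 <1
  x=-11.119: |R|=0.87133 <1
  x=-10.201: |R|=0.84341 <1
  x=-18.430: |R|=1.00520 >1
  x=-18.310: |R|=1.00377 >1
Interval (-18.0000, 0).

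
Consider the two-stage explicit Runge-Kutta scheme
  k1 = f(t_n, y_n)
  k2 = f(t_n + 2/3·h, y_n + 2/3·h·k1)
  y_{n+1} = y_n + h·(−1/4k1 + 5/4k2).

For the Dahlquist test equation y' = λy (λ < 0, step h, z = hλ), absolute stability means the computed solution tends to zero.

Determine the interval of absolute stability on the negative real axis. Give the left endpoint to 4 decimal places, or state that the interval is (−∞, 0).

With y'=λy (z=hλ):
  k1=λy_n ⇒ h·k1=z·y_n;  k2=λ(1+2/3z)y_n ⇒ h·k2=z(1+2/3z)y_n
  y_{n+1}/y_n = 1 − 1/4z + 5/4z(1+2/3z) = 1 + z + 5/6z²
  ⇒ R(z) = 1 + z + 5/6z².

Need |R(x)|<1, x<0.
x=-0.42: |R|=0.7270
R=1: x+5/6x²=0 ⇒ x=−6/5=-1.2000; min R=1−1/(4·5/6)=0.7000>−1
Confirm numerically:
  x=-0.942: |R|=0.79747 <1
  x=-0.881: |R|=0.76580 <1
  x=-0.551: |R|=0.70200 <1
  x=-1.662: |R|=1.63987 >1
  x=-1.467: |R|=1.32641 >1
So |R|<1 on (-1.2000, 0).

z∈(-1.2000,0).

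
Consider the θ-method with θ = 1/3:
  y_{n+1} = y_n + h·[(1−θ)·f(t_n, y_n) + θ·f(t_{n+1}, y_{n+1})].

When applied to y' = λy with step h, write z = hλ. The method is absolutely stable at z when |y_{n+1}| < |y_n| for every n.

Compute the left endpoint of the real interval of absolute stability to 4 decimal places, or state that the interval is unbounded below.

Set f=λy, z=hλ:
  y_{n+1} = y_n + z·[2/3·y_n + 1/3·y_{n+1}] ⇒ (1 − 1/3z)y_{n+1} = (1 + 2/3z)y_n
  R(z) = (1 + 2/3z)/(1 − 1/3z).

Boundary: |R(x)|=1, x<0.
x=-0.58: |R|=0.5140
R=−1: 1+2/3x = −1+1/3x ⇒ -1/3x=2 ⇒ x=2/(-1/3)=-6.0000
Confirm numerically:
  x=-5.632: |R|=0.95737 <1
  x=-2.657: |R|=0.40905 <1
  x=-2.558: |R|=0.38071 <1
  x=-6.432: |R|=1.04580 >1
  x=-6.371: |R|=1.03959 >1
Stable set (-6.0000, 0).

left endpoint -6.0000.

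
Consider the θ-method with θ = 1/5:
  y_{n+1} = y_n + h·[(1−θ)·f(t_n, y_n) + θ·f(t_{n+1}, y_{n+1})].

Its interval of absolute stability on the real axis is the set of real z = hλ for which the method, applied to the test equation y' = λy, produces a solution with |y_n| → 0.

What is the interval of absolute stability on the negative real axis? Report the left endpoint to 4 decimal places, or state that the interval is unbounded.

z∈(-3.3333,0).

With y'=λy (z=hλ):
  y_{n+1} = y_n + z·[4/5·y_n + 1/5·y_{n+1}] ⇒ (1 − 1/5z)y_{n+1} = (1 + 4/5z)y_n
  R(z) = (1 + 4/5z)/(1 − 1/5z).

Need |R(x)|<1, x<0.
x=-0.75: |R|=0.3478
R=−1: 1+4/5x = −1+1/5x ⇒ -3/5x=2 ⇒ x=2/(-3/5)=-3.3333
Confirm numerically:
  x=-2.822: |R|=0.80389 <1
  x=-2.818: |R|=0.80225 <1
  x=-2.571: |R|=0.69793 <1
  x=-1.404: |R|=0.09619 <1
  x=-3.788: |R|=1.15521 >1
  x=-3.654: |R|=1.11116 >1
  x=-3.601: |R|=1.09336 >1
Stable set (-3.3333, 0).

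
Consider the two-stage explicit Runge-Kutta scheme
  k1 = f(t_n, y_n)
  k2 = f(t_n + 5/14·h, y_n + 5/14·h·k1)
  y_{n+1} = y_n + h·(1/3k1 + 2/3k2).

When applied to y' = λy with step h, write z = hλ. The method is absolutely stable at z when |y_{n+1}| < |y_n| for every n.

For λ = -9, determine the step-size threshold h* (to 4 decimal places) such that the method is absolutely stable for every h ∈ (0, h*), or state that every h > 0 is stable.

Test eqn y'=λy, z=hλ:
  k1=λy_n ⇒ h·k1=z·y_n;  k2=λ(1+5/14z)y_n ⇒ h·k2=z(1+5/14z)y_n
  y_{n+1}/y_n = 1 + 1/3z + 2/3z(1+5/14z) = 1 + z + 5/21z²
  so R(z) = 1 + z + 5/21z².

Find x<0 with |R(x)|<1.
x=-1.35: |R|=0.0839
R=1: x+5/21x²=0 ⇒ x=−21/5=-4.2000; min R=1−1/(4·5/21)=-0.0500>−1
Confirm numerically:
  x=-4.077: |R|=0.88060 <1
  x=-3.489: |R|=0.40936 <1
  x=-2.591: |R|=0.00740 <1
  x=-4.738: |R|=1.60692 >1
  x=-4.686: |R|=1.54224 >1
  x=-4.633: |R|=1.47764 >1
Interval (-4.2000, 0).

(-4.2000,0); λ=-9 ⇒ h* = (21/5)/9 = 0.4667.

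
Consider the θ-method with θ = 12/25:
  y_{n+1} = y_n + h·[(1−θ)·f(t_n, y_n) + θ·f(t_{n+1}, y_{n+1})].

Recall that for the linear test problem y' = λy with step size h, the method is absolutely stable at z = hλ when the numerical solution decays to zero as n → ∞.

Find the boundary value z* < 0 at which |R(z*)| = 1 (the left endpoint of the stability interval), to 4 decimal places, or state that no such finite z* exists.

left endpoint -50.0000.

With y'=λy (z=hλ):
  y_{n+1} = y_n + z·[13/25·y_n + 12/25·y_{n+1}] ⇒ (1 − 12/25z)y_{n+1} = (1 + 13/25z)y_n
  Hence R(z) = (1 + 13/25z)/(1 − 12/25z).

Need |R(x)|<1, x<0.
x=-1.71: |R|=0.0609
R=−1: 1+13/25x = −1+12/25x ⇒ -1/25x=2 ⇒ x=2/(-1/25)=-50.0000
Confirm numerically:
  x=-49.928: |R|=0.99988 <1
  x=-41.052: |R|=0.98271 <1
  x=-28.216: |R|=0.94009 <1
  x=-50.233: |R|=1.00037 >1
  x=-50.110: |R|=1.00018 >1
Stable set (-50.0000, 0).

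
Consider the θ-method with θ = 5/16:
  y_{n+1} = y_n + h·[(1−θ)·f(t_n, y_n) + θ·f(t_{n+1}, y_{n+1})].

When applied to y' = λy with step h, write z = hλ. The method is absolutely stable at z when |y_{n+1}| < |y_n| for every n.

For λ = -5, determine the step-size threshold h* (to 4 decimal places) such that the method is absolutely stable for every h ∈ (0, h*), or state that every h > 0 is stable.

Set f=λy, z=hλ:
  y_{n+1} = y_n + z·[11/16·y_n + 5/16·y_{n+1}] ⇒ (1 − 5/16z)y_{n+1} = (1 + 11/16z)y_n
  R(z) = (1 + 11/16z)/(1 − 5/16z).

Find x<0 with |R(x)|<1.
x=-1.09: |R|=0.1869
R=−1: 1+11/16x = −1+5/16x ⇒ -3/8x=2 ⇒ x=2/(-3/8)=-5.3333
Confirm numerically:
  x=-5.133: |R|=0.97115 <1
  x=-4.863: |R|=0.93000 <1
  x=-4.048: |R|=0.78720 <1
  x=-3.737: |R|=0.72386 <1
  x=-5.917: |R|=1.07682 >1
  x=-5.548: |R|=1.02945 >1
So |R|<1 on (-5.3333, 0).

(-5.3333,0); λ=-5 ⇒ h* = (16/3)/5 = 1.0667.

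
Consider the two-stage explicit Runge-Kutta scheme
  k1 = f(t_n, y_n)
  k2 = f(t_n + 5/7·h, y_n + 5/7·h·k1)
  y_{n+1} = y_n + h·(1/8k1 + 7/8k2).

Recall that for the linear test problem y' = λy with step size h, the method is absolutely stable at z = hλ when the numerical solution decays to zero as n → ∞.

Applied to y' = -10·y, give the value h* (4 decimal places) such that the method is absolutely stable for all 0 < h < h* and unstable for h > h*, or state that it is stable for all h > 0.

Set f=λy, z=hλ:
  k1=λy_n ⇒ h·k1=z·y_n;  k2=λ(1+5/7z)y_n ⇒ h·k2=z(1+5/7z)y_n
  y_{n+1}/y_n = 1 + 1/8z + 7/8z(1+5/7z) = 1 + z + 5/8z²
  so R(z) = 1 + z + 5/8z².

Need |R(x)|<1, x<0.
x=-1.76: |R|=1.1760
R=1: x+5/8x²=0 ⇒ x=−8/5=-1.6000; min R=1−1/(4·5/8)=0.6000>−1
Confirm numerically:
  x=-1.205: |R|=0.70252 <1
  x=-1.124: |R|=0.66561 <1
  x=-1.122: |R|=0.66480 <1
  x=-0.944: |R|=0.61296 <1
  x=-2.021: |R|=1.53178 >1
  x=-2.011: |R|=1.51658 >1
  x=-1.874: |R|=1.32092 >1
Interval (-1.6000, 0).

(-1.6000,0); λ=-10 ⇒ h* = (8/5)/10 = 0.1600.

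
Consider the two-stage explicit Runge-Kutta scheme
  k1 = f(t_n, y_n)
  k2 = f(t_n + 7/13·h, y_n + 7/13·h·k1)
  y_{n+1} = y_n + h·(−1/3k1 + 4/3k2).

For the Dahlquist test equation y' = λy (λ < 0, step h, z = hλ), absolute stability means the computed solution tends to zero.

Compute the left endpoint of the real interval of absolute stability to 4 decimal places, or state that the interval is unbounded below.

With y'=λy (z=hλ):
  k1=λy_n ⇒ h·k1=z·y_n;  k2=λ(1+7/13z)y_n ⇒ h·k2=z(1+7/13z)y_n
  y_{n+1}/y_n = 1 − 1/3z + 4/3z(1+7/13z) = 1 + z + 28/39z²
  R(z) = 1 + z + 28/39z².

Solve |R(x)|<1 on ℝ⁻.
x=-1.67: |R|=1.3323
R=1: x+28/39x²=0 ⇒ x=−39/28=-1.3929; min R=1−1/(4·28/39)=0.6518>−1
Confirm numerically:
  x=-1.173: |R|=0.81485 <1
  x=-0.831: |R|=0.66479 <1
  x=-0.825: |R|=0.66365 <1
  x=-0.571: |R|=0.66308 <1
  x=-1.867: |R|=1.63555 >1
  x=-1.516: |R|=1.13403 >1
Interval (-1.3929, 0).

z* = -1.3929.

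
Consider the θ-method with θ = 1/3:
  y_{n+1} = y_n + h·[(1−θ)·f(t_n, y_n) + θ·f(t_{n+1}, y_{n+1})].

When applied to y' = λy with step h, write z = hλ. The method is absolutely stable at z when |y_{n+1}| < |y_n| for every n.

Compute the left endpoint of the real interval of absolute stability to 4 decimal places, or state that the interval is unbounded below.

Test eqn y'=λy, z=hλ:
  y_{n+1} = y_n + z·[2/3·y_n + 1/3·y_{n+1}] ⇒ (1 − 1/3z)y_{n+1} = (1 + 2/3z)y_n
  Hence R(z) = (1 + 2/3z)/(1 − 1/3z).

Boundary: |R(x)|=1, x<0.
x=-1.57: |R|=0.0306
R=−1: 1+2/3x = −1+1/3x ⇒ -1/3x=2 ⇒ x=2/(-1/3)=-6.0000
Confirm numerically:
  x=-4.411: |R|=0.78559 <1
  x=-3.402: |R|=0.59419 <1
  x=-3.219: |R|=0.55282 <1
  x=-2.944: |R|=0.48587 <1
  x=-6.526: |R|=1.05522 >1
  x=-6.268: |R|=1.02892 >1
Stable set (-6.0000, 0).

left endpoint -6.0000.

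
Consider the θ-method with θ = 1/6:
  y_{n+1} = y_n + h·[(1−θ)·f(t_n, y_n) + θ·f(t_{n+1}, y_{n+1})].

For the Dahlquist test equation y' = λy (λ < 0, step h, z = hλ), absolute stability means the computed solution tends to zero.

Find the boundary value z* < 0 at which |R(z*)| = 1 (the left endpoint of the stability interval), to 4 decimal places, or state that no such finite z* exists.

On y'=λy, z=hλ:
  y_{n+1} = y_n + z·[5/6·y_n + 1/6·y_{n+1}] ⇒ (1 − 1/6z)y_{n+1} = (1 + 5/6z)y_n
  R(z) = (1 + 5/6z)/(1 − 1/6z).

Boundary: |R(x)|=1, x<0.
x=-0.36: |R|=0.6604
R=−1: 1+5/6x = −1+1/6x ⇒ -2/3x=2 ⇒ x=2/(-2/3)=-3.0000
Confirm numerically:
  x=-2.814: |R|=0.91559 <1
  x=-2.144: |R|=0.57957 <1
  x=-1.803: |R|=0.38639 <1
  x=-1.506: |R|=0.20384 <1
  x=-3.365: |R|=1.15590 >1
  x=-3.051: |R|=1.02254 >1
Interval (-3.0000, 0).

left endpoint -3.0000.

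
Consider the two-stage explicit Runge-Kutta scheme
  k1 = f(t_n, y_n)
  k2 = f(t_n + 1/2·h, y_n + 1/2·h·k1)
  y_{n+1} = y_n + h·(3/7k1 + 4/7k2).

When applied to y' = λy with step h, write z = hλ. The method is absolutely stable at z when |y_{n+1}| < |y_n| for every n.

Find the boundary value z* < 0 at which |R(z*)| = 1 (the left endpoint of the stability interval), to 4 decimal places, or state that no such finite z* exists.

With y'=λy (z=hλ):
  k1=λy_n ⇒ h·k1=z·y_n;  k2=λ(1+1/2z)y_n ⇒ h·k2=z(1+1/2z)y_n
  y_{n+1}/y_n = 1 + 3/7z + 4/7z(1+1/2z) = 1 + z + 2/7z²
  ⇒ R(z) = 1 + z + 2/7z².

Need |R(x)|<1, x<0.
x=-0.78: |R|=0.3938
R=1: x+2/7x²=0 ⇒ x=−7/2=-3.5000; min R=1−1/(4·2/7)=0.1250>−1
Confirm numerically:
  x=-2.952: |R|=0.53780 <1
  x=-1.883: |R|=0.13005 <1
  x=-1.455: |R|=0.14986 <1
  x=-3.977: |R|=1.54201 >1
  x=-3.768: |R|=1.28852 >1
Interval (-3.5000, 0).

z* = -3.5000.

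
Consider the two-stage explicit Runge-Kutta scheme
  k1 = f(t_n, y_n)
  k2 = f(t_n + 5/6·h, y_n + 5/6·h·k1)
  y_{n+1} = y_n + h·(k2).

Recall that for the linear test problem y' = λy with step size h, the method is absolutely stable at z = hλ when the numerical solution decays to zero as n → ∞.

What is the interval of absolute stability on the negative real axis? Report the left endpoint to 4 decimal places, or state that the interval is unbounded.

z∈(-1.2000,0).

On y'=λy, z=hλ:
  k1=λy_n ⇒ h·k1=z·y_n;  k2=λ(1+5/6z)y_n ⇒ h·k2=z(1+5/6z)y_n
  y_{n+1}/y_n = 1 + z(1+5/6z) = 1 + z + 5/6z²
  Hence R(z) = 1 + z + 5/6z².

Solve |R(x)|<1 on ℝ⁻.
x=-0.33: |R|=0.7608
R=1: x+5/6x²=0 ⇒ x=−6/5=-1.2000; min R=1−1/(4·5/6)=0.7000>−1
Confirm numerically:
  x=-1.021: |R|=0.84770 <1
  x=-1.011: |R|=0.84077 <1
  x=-1.006: |R|=0.83736 <1
  x=-1.668: |R|=1.65052 >1
  x=-1.230: |R|=1.03075 >1
Interval (-1.2000, 0).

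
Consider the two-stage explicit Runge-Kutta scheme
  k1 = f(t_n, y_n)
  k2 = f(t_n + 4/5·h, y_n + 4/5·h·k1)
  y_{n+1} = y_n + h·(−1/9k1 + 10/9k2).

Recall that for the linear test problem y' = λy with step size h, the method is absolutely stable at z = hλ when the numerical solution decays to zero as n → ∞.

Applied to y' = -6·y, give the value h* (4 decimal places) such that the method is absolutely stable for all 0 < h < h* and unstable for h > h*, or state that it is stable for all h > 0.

(-1.1250,0); λ=-6 ⇒ h* = (9/8)/6 = 0.1875.

With y'=λy (z=hλ):
  k1=λy_n ⇒ h·k1=z·y_n;  k2=λ(1+4/5z)y_n ⇒ h·k2=z(1+4/5z)y_n
  y_{n+1}/y_n = 1 − 1/9z + 10/9z(1+4/5z) = 1 + z + 8/9z²
  Hence R(z) = 1 + z + 8/9z².

Need |R(x)|<1, x<0.
x=-0.3: |R|=0.7800
R=1: x+8/9x²=0 ⇒ x=−9/8=-1.1250; min R=1−1/(4·8/9)=0.7188>−1
Confirm numerically:
  x=-0.982: |R|=0.87518 <1
  x=-0.937: |R|=0.84342 <1
  x=-0.531: |R|=0.71963 <1
  x=-1.693: |R|=1.85478 >1
  x=-1.564: |R|=1.61031 >1
  x=-1.478: |R|=1.46376 >1
Stable set (-1.1250, 0).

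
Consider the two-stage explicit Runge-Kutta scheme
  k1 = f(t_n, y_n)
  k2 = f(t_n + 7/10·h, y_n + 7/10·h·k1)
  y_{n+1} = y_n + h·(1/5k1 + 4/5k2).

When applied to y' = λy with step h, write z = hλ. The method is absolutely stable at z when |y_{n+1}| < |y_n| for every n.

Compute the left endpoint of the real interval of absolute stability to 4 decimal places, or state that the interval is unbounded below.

On y'=λy, z=hλ:
  k1=λy_n ⇒ h·k1=z·y_n;  k2=λ(1+7/10z)y_n ⇒ h·k2=z(1+7/10z)y_n
  y_{n+1}/y_n = 1 + 1/5z + 4/5z(1+7/10z) = 1 + z + 14/25z²
  so R(z) = 1 + z + 14/25z².

Find x<0 with |R(x)|<1.
x=-1.56: |R|=0.8028
R=1: x+14/25x²=0 ⇒ x=−25/14=-1.7857; min R=1−1/(4·14/25)=0.5536>−1
Confirm numerically:
  x=-1.686: |R|=0.90585 <1
  x=-1.520: |R|=0.77382 <1
  x=-1.421: |R|=0.70977 <1
  x=-2.165: |R|=1.45985 >1
  x=-2.068: |R|=1.32691 >1
Stable set (-1.7857, 0).

left endpoint -1.7857.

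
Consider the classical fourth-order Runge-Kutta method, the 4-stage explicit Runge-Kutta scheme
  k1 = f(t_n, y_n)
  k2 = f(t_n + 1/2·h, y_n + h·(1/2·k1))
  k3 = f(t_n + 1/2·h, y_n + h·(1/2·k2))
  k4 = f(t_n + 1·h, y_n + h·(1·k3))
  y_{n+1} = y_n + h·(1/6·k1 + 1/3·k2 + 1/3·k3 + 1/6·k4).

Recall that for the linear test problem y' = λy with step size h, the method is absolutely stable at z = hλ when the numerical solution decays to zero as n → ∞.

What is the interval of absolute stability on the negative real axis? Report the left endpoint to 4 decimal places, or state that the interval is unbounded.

On y'=λy, z=hλ:
  order 4, 4-stage ⇒ R(z)=1+z+z^2/2+z^3/6+z^4/24
  (e.g. R(-1.37)=0.28667, |R|=0.28667)

Find x<0 with |R(x)|<1.
x=-1.37: |R|=0.2867
|R(-2.54)|=0.6889 |R(-1.72)|=0.2758 |R(-0.74)|=0.4788
Bisect:
  x_lo=-3.2348 |R|=1.9180  x_hi=-0.2686 |R|=0.7645
  mid=-1.75169 |R|=0.27900 →hi
  mid=-2.49325 |R|=0.64187 →hi
  mid=-2.86403 |R|=1.12534 →lo
  mid=-2.67864 |R|=0.85075 →hi
  mid=-2.77133 |R|=0.97916 →hi
  mid=-2.81768 |R|=1.04994 →lo
  mid=-2.79451 |R|=1.01398 →lo
  mid=-2.78292 |R|=0.99643 →hi
  ...
  [-2.78546,-2.78527] ⇒ x*=-2.7853
Stable set (-2.7853, 0).

z∈(-2.7853,0).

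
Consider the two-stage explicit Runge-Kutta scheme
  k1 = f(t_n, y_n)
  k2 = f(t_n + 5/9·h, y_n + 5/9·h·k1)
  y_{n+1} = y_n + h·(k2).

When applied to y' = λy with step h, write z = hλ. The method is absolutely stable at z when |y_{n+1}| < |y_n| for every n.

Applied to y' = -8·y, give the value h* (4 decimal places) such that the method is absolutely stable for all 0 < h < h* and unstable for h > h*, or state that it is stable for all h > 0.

(-1.8000,0); λ=-8 ⇒ h* = (9/5)/8 = 0.2250.

On y'=λy, z=hλ:
  k1=λy_n ⇒ h·k1=z·y_n;  k2=λ(1+5/9z)y_n ⇒ h·k2=z(1+5/9z)y_n
  y_{n+1}/y_n = 1 + z(1+5/9z) = 1 + z + 5/9z²
  ⇒ R(z) = 1 + z + 5/9z².

Boundary: |R(x)|=1, x<0.
x=-0.34: |R|=0.7242
R=1: x+5/9x²=0 ⇒ x=−9/5=-1.8000; min R=1−1/(4·5/9)=0.5500>−1
Confirm numerically:
  x=-1.367: |R|=0.67116 <1
  x=-1.294: |R|=0.63624 <1
  x=-1.286: |R|=0.63278 <1
  x=-1.979: |R|=1.19680 >1
  x=-1.931: |R|=1.14053 >1
Stable set (-1.8000, 0).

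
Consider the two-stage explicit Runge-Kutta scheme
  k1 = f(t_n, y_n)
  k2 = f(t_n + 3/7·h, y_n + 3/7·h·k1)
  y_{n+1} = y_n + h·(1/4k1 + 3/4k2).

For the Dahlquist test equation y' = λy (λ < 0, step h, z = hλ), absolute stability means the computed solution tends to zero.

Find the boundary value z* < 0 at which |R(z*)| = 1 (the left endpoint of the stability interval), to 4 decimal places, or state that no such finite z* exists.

left endpoint -3.1111.

Test eqn y'=λy, z=hλ:
  k1=λy_n ⇒ h·k1=z·y_n;  k2=λ(1+3/7z)y_n ⇒ h·k2=z(1+3/7z)y_n
  y_{n+1}/y_n = 1 + 1/4z + 3/4z(1+3/7z) = 1 + z + 9/28z²
  so R(z) = 1 + z + 9/28z².

Need |R(x)|<1, x<0.
x=-0.59: |R|=0.5219
R=1: x+9/28x²=0 ⇒ x=−28/9=-3.1111; min R=1−1/(4·9/28)=0.2222>−1
Confirm numerically:
  x=-1.570: |R|=0.22229 <1
  x=-1.549: |R|=0.22224 <1
  x=-1.334: |R|=0.23800 <1
  x=-3.422: |R|=1.34196 >1
  x=-3.336: |R|=1.24115 >1
  x=-3.132: |R|=1.02103 >1
Stable set (-3.1111, 0).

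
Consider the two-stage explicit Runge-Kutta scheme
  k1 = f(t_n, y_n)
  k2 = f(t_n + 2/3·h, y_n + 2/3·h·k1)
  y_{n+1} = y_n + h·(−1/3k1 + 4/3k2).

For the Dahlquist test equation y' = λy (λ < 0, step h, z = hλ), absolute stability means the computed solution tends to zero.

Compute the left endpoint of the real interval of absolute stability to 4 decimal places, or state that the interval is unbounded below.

Test eqn y'=λy, z=hλ:
  k1=λy_n ⇒ h·k1=z·y_n;  k2=λ(1+2/3z)y_n ⇒ h·k2=z(1+2/3z)y_n
  y_{n+1}/y_n = 1 − 1/3z + 4/3z(1+2/3z) = 1 + z + 8/9z²
  ⇒ R(z) = 1 + z + 8/9z².

Find x<0 with |R(x)|<1.
x=-1.47: |R|=1.4508
R=1: x+8/9x²=0 ⇒ x=−9/8=-1.1250; min R=1−1/(4·8/9)=0.7188>−1
Confirm numerically:
  x=-0.685: |R|=0.73209 <1
  x=-0.645: |R|=0.72480 <1
  x=-0.519: |R|=0.72043 <1
  x=-0.491: |R|=0.72329 <1
  x=-1.640: |R|=1.75076 >1
  x=-1.523: |R|=1.53880 >1
So |R|<1 on (-1.1250, 0).

left endpoint -1.1250.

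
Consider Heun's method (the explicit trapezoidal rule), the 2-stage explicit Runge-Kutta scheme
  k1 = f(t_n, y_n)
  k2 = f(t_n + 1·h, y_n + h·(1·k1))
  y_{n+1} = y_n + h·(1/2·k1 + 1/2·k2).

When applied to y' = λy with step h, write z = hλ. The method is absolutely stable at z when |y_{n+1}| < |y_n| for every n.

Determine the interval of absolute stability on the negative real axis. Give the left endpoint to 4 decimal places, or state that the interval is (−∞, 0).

Test eqn y'=λy, z=hλ:
  order 2, 2-stage ⇒ R(z)=1+z+z^2/2
  (e.g. R(-0.6)=0.58000, |R|=0.58000)

Need |R(x)|<1, x<0.
x=-0.6: |R|=0.5800
|R(-1.13)|=0.5085 |R(-0.98)|=0.5002 |R(-0.88)|=0.5072
Bisect:
  x_lo=-2.3138 |R|=1.3630  x_hi=-0.1545 |R|=0.8575
  mid=-1.23412 |R|=0.52741 →hi
  mid=-1.77396 |R|=0.79950 →hi
  mid=-2.04387 |R|=1.04484 →lo
  mid=-1.90892 |R|=0.91306 →hi
  mid=-1.97639 |R|=0.97667 →hi
  mid=-2.01013 |R|=1.01019 →lo
  mid=-1.99326 |R|=0.99329 →hi
  mid=-2.00170 |R|=1.00170 →lo
  mid=-1.99748 |R|=0.99748 →hi
  ...
  [-2.00012,-1.99999] ⇒ x*=-2.0000
Interval (-2.0000, 0).

(-2.0000, 0).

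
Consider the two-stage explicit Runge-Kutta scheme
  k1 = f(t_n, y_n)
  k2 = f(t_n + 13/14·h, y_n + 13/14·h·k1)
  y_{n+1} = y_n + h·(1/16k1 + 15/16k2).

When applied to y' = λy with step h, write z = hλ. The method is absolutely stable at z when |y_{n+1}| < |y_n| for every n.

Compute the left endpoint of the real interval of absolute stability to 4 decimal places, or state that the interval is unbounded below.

z* = -1.1487.

Test eqn y'=λy, z=hλ:
  k1=λy_n ⇒ h·k1=z·y_n;  k2=λ(1+13/14z)y_n ⇒ h·k2=z(1+13/14z)y_n
  y_{n+1}/y_n = 1 + 1/16z + 15/16z(1+13/14z) = 1 + z + 195/224z²
  R(z) = 1 + z + 195/224z².

Find x<0 with |R(x)|<1.
x=-1.16: |R|=1.0114
R=1: x+195/224x²=0 ⇒ x=−224/195=-1.1487; min R=1−1/(4·195/224)=0.7128>−1
Confirm numerically:
  x=-1.099: |R|=0.95243 <1
  x=-0.757: |R|=0.74186 <1
  x=-0.649: |R|=0.71767 <1
  x=-0.465: |R|=0.72323 <1
  x=-1.715: |R|=1.84544 >1
  x=-1.554: |R|=1.54827 >1
So |R|<1 on (-1.1487, 0).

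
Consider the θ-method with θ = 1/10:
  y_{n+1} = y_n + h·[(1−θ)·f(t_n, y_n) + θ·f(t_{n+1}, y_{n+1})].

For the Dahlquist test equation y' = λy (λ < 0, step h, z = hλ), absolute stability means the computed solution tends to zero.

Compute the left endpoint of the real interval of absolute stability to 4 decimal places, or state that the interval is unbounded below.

z* = -2.5000.

Set f=λy, z=hλ:
  y_{n+1} = y_n + z·[9/10·y_n + 1/10·y_{n+1}] ⇒ (1 − 1/10z)y_{n+1} = (1 + 9/10z)y_n
  R(z) = (1 + 9/10z)/(1 − 1/10z).

Solve |R(x)|<1 on ℝ⁻.
x=-0.8: |R|=0.2593
R=−1: 1+9/10x = −1+1/10x ⇒ -4/5x=2 ⇒ x=2/(-4/5)=-2.5000
Confirm numerically:
  x=-1.757: |R|=0.49443 <1
  x=-1.682: |R|=0.43982 <1
  x=-1.151: |R|=0.03219 <1
  x=-1.019: |R|=0.07523 <1
  x=-2.889: |R|=1.24145 >1
  x=-2.714: |R|=1.13465 >1
  x=-2.682: |R|=1.11481 >1
Stable set (-2.5000, 0).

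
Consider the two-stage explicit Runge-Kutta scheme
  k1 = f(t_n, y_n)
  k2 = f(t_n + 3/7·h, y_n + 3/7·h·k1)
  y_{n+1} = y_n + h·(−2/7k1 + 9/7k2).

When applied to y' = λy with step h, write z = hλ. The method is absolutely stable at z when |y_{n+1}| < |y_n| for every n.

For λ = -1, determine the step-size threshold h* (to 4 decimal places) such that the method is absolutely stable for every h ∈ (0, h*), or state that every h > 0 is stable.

(-1.8148,0); λ=-1 ⇒ h* = (49/27)/1 = 1.8148.

With y'=λy (z=hλ):
  k1=λy_n ⇒ h·k1=z·y_n;  k2=λ(1+3/7z)y_n ⇒ h·k2=z(1+3/7z)y_n
  y_{n+1}/y_n = 1 − 2/7z + 9/7z(1+3/7z) = 1 + z + 27/49z²
  ⇒ R(z) = 1 + z + 27/49z².

Need |R(x)|<1, x<0.
x=-0.85: |R|=0.5481
R=1: x+27/49x²=0 ⇒ x=−49/27=-1.8148; min R=1−1/(4·27/49)=0.5463>−1
Confirm numerically:
  x=-1.772: |R|=0.95820 <1
  x=-1.738: |R|=0.92644 <1
  x=-1.414: |R|=0.68771 <1
  x=-2.138: |R|=1.38074 >1
  x=-2.096: |R|=1.32475 >1
Stable set (-1.8148, 0).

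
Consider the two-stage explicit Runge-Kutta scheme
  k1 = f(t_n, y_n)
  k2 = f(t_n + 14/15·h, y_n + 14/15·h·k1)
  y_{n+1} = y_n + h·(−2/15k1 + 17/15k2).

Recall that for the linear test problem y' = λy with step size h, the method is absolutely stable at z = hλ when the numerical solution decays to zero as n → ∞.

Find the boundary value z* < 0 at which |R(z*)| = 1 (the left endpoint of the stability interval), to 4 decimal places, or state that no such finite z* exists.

Set f=λy, z=hλ:
  k1=λy_n ⇒ h·k1=z·y_n;  k2=λ(1+14/15z)y_n ⇒ h·k2=z(1+14/15z)y_n
  y_{n+1}/y_n = 1 − 2/15z + 17/15z(1+14/15z) = 1 + z + 238/225z²
  R(z) = 1 + z + 238/225z².

Solve |R(x)|<1 on ℝ⁻.
x=-1.02: |R|=1.0805
R=1: x+238/225x²=0 ⇒ x=−225/238=-0.9454; min R=1−1/(4·238/225)=0.7637>−1
Confirm numerically:
  x=-0.920: |R|=0.97530 <1
  x=-0.842: |R|=0.90793 <1
  x=-0.674: |R|=0.80652 <1
  x=-1.449: |R|=1.77191 >1
  x=-1.082: |R|=1.15637 >1
Interval (-0.9454, 0).

z* = -0.9454.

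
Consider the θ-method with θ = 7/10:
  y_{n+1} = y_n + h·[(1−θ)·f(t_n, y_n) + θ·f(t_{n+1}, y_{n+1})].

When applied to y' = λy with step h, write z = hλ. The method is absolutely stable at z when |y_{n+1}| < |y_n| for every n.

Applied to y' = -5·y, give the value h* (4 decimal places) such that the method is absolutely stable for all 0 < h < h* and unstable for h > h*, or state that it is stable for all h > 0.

interval (−∞, 0). Any h>0 works for λ=-5.

Set f=λy, z=hλ:
  y_{n+1} = y_n + z·[3/10·y_n + 7/10·y_{n+1}] ⇒ (1 − 7/10z)y_{n+1} = (1 + 3/10z)y_n
  R(z) = (1 + 3/10z)/(1 − 7/10z).

Find x<0 with |R(x)|<1.
x=-0.35: |R|=0.7189
x=-2: |R|=0.1667
x=-10: |R|=0.2500
x=-100: |R|=0.4085
θ=7/10≥1/2 ⇒ |1+3/10x|<|1−7/10x| ∀x<0 ⇒ unbounded interval.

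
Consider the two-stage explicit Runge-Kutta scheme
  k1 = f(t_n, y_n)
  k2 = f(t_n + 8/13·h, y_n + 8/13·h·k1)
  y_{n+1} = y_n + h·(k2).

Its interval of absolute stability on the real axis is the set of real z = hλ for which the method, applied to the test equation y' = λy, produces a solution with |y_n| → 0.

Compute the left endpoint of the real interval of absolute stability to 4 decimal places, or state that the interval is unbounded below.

left endpoint -1.6250.

On y'=λy, z=hλ:
  k1=λy_n ⇒ h·k1=z·y_n;  k2=λ(1+8/13z)y_n ⇒ h·k2=z(1+8/13z)y_n
  y_{n+1}/y_n = 1 + z(1+8/13z) = 1 + z + 8/13z²
  Hence R(z) = 1 + z + 8/13z².

Need |R(x)|<1, x<0.
x=-0.47: |R|=0.6659
R=1: x+8/13x²=0 ⇒ x=−13/8=-1.6250; min R=1−1/(4·8/13)=0.5938>−1
Confirm numerically:
  x=-1.548: |R|=0.92665 <1
  x=-1.489: |R|=0.87538 <1
  x=-1.209: |R|=0.69050 <1
  x=-1.931: |R|=1.36362 >1
  x=-1.762: |R|=1.14855 >1
  x=-1.746: |R|=1.13001 >1
So |R|<1 on (-1.6250, 0).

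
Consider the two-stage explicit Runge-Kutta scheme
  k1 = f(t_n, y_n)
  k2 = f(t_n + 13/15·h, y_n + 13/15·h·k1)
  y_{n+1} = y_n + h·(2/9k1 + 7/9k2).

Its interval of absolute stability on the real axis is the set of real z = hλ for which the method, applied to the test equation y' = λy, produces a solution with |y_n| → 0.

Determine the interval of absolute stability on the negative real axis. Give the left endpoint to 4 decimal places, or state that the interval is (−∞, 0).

(-1.4835, 0).

Test eqn y'=λy, z=hλ:
  k1=λy_n ⇒ h·k1=z·y_n;  k2=λ(1+13/15z)y_n ⇒ h·k2=z(1+13/15z)y_n
  y_{n+1}/y_n = 1 + 2/9z + 7/9z(1+13/15z) = 1 + z + 91/135z²
  Hence R(z) = 1 + z + 91/135z².

Solve |R(x)|<1 on ℝ⁻.
x=-0.85: |R|=0.6370
R=1: x+91/135x²=0 ⇒ x=−135/91=-1.4835; min R=1−1/(4·91/135)=0.6291>−1
Confirm numerically:
  x=-1.083: |R|=0.70761 <1
  x=-1.039: |R|=0.68868 <1
  x=-0.696: |R|=0.63053 <1
  x=-0.655: |R|=0.63419 <1
  x=-2.067: |R|=1.81297 >1
  x=-1.916: |R|=1.55856 >1
Interval (-1.4835, 0).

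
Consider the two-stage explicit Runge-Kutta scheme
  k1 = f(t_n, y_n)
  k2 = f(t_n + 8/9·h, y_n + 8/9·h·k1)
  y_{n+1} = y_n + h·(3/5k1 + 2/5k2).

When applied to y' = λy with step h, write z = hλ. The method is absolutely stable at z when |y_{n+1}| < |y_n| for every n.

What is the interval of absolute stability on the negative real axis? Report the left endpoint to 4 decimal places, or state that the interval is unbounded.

Test eqn y'=λy, z=hλ:
  k1=λy_n ⇒ h·k1=z·y_n;  k2=λ(1+8/9z)y_n ⇒ h·k2=z(1+8/9z)y_n
  y_{n+1}/y_n = 1 + 3/5z + 2/5z(1+8/9z) = 1 + z + 16/45z²
  R(z) = 1 + z + 16/45z².

Boundary: |R(x)|=1, x<0.
x=-0.97: |R|=0.3645
R=1: x+16/45x²=0 ⇒ x=−45/16=-2.8125; min R=1−1/(4·16/45)=0.2969>−1
Confirm numerically:
  x=-2.604: |R|=0.80696 <1
  x=-2.031: |R|=0.43565 <1
  x=-1.791: |R|=0.34951 <1
  x=-1.214: |R|=0.31002 <1
  x=-3.252: |R|=1.50818 >1
  x=-2.927: |R|=1.11916 >1
  x=-2.906: |R|=1.09661 >1
Stable set (-2.8125, 0).

z∈(-2.8125,0).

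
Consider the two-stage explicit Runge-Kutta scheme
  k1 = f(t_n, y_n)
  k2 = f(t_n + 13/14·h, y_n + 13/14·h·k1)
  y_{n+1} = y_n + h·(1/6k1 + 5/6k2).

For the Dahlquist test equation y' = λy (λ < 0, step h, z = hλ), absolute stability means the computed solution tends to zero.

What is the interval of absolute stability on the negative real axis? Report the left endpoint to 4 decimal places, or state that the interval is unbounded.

z∈(-1.2923,0).

On y'=λy, z=hλ:
  k1=λy_n ⇒ h·k1=z·y_n;  k2=λ(1+13/14z)y_n ⇒ h·k2=z(1+13/14z)y_n
  y_{n+1}/y_n = 1 + 1/6z + 5/6z(1+13/14z) = 1 + z + 65/84z²
  so R(z) = 1 + z + 65/84z².

Find x<0 with |R(x)|<1.
x=-1.61: |R|=1.3958
R=1: x+65/84x²=0 ⇒ x=−84/65=-1.2923; min R=1−1/(4·65/84)=0.6769>−1
Confirm numerically:
  x=-0.881: |R|=0.71960 <1
  x=-0.880: |R|=0.71924 <1
  x=-0.661: |R|=0.67709 <1
  x=-1.689: |R|=1.51846 >1
  x=-1.505: |R|=1.24770 >1
Interval (-1.2923, 0).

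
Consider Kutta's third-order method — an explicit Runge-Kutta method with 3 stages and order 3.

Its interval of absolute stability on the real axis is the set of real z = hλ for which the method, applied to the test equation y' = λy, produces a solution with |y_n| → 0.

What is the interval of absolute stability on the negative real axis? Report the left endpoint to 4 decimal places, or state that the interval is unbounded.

Test eqn y'=λy, z=hλ:
  order 3, 3-stage ⇒ R(z)=1+z+z^2/2+z^3/6
  (e.g. R(-0.49)=0.61044, |R|=0.61044)

Boundary: |R(x)|=1, x<0.
x=-0.49: |R|=0.6104
|R(-1.47)|=0.0810 |R(-1.32)|=0.1679 |R(-0.95)|=0.3584
Bisect:
  x_lo=-3.0188 |R|=2.0474  x_hi=-0.0855 |R|=0.9180
  mid=-1.55215 |R|=0.02920 →hi
  mid=-2.28548 |R|=0.66344 →hi
  mid=-2.65214 |R|=1.24434 →lo
  mid=-2.46881 |R|=0.92921 →hi
  mid=-2.56048 |R|=1.08022 →lo
  mid=-2.51464 |R|=1.00312 →lo
  mid=-2.49173 |R|=0.96577 →hi
  mid=-2.50318 |R|=0.98435 →hi
  ...
  [-2.51285,-2.51267] ⇒ x*=-2.5127
Stable set (-2.5127, 0).

(-2.5127, 0).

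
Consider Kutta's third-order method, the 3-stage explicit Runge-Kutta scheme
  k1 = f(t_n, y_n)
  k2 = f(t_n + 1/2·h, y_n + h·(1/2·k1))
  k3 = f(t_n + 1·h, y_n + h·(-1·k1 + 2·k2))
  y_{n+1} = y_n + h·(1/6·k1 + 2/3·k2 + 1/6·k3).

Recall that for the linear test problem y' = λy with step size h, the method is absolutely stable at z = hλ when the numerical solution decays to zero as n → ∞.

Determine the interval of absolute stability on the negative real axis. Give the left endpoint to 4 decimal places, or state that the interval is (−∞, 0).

With y'=λy (z=hλ):
  order 3, 3-stage ⇒ R(z)=1+z+z^2/2+z^3/6
  (e.g. R(-0.91)=0.37845, |R|=0.37845)

Find x<0 with |R(x)|<1.
x=-0.91: |R|=0.3785
|R(-2.21)|=0.5669 |R(-1.74)|=0.1042 |R(-1.52)|=0.0499
Bisect:
  x_lo=-2.9272 |R|=1.8231  x_hi=-0.2843 |R|=0.7523
  mid=-1.60570 |R|=0.00656 →hi
  mid=-2.26643 |R|=0.63841 →hi
  mid=-2.59679 |R|=1.14363 →lo
  mid=-2.43161 |R|=0.87149 →hi
  mid=-2.51420 |R|=1.00239 →lo
  mid=-2.47290 |R|=0.93568 →hi
  mid=-2.49355 |R|=0.96872 →hi
  ...
  [-2.51275,-2.51259] ⇒ x*=-2.5127
Stable set (-2.5127, 0).

z∈(-2.5127,0).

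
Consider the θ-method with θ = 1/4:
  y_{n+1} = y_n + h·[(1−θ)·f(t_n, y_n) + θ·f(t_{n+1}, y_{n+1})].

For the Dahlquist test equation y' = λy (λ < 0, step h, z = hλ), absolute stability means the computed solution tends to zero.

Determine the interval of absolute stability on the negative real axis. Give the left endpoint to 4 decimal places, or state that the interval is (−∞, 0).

z∈(-4.0000,0).

On y'=λy, z=hλ:
  y_{n+1} = y_n + z·[3/4·y_n + 1/4·y_{n+1}] ⇒ (1 − 1/4z)y_{n+1} = (1 + 3/4z)y_n
  so R(z) = (1 + 3/4z)/(1 − 1/4z).

Need |R(x)|<1, x<0.
x=-1.71: |R|=0.1979
R=−1: 1+3/4x = −1+1/4x ⇒ -1/2x=2 ⇒ x=2/(-1/2)=-4.0000
Confirm numerically:
  x=-3.623: |R|=0.90109 <1
  x=-2.576: |R|=0.56691 <1
  x=-2.284: |R|=0.45385 <1
  x=-1.640: |R|=0.16312 <1
  x=-4.338: |R|=1.08107 >1
  x=-4.329: |R|=1.07900 >1
  x=-4.230: |R|=1.05589 >1
So |R|<1 on (-4.0000, 0).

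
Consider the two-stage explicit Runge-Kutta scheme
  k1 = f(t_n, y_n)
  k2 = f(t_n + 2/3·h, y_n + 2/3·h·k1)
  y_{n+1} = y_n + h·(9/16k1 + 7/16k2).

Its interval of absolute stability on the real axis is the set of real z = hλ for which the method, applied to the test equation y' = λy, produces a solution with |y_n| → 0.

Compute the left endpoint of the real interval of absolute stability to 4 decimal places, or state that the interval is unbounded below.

Set f=λy, z=hλ:
  k1=λy_n ⇒ h·k1=z·y_n;  k2=λ(1+2/3z)y_n ⇒ h·k2=z(1+2/3z)y_n
  y_{n+1}/y_n = 1 + 9/16z + 7/16z(1+2/3z) = 1 + z + 7/24z²
  R(z) = 1 + z + 7/24z².

Find x<0 with |R(x)|<1.
x=-0.93: |R|=0.3223
R=1: x+7/24x²=0 ⇒ x=−24/7=-3.4286; min R=1−1/(4·7/24)=0.1429>−1
Confirm numerically:
  x=-3.265: |R|=0.84423 <1
  x=-2.000: |R|=0.16667 <1
  x=-1.511: |R|=0.15491 <1
  x=-3.981: |R|=1.64144 >1
  x=-3.979: |R|=1.63880 >1
Stable set (-3.4286, 0).

left endpoint -3.4286.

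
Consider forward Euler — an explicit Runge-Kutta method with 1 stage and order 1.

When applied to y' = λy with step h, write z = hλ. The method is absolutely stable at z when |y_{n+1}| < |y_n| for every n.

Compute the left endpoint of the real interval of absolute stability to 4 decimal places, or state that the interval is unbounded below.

On y'=λy, z=hλ:
  order 1, 1-stage ⇒ R(z)=1+z
  (e.g. R(-0.36)=0.64000, |R|=0.64000)

Boundary: |R(x)|=1, x<0.
x=-0.36: |R|=0.6400
|R(-1.61)|=0.6100 |R(-1.46)|=0.4600 |R(-0.85)|=0.1500
Bisect:
  x_lo=-2.7843 |R|=1.7843  x_hi=-0.1218 |R|=0.8782
  mid=-1.45306 |R|=0.45306 →hi
  mid=-2.11869 |R|=1.11869 →lo
  mid=-1.78588 |R|=0.78588 →hi
  mid=-1.95228 |R|=0.95228 →hi
  mid=-2.03549 |R|=1.03549 →lo
  mid=-1.99389 |R|=0.99389 →hi
  mid=-2.01469 |R|=1.01469 →lo
  mid=-2.00429 |R|=1.00429 →lo
  ...
  [-2.00006,-1.99990] ⇒ x*=-2.0000
Interval (-2.0000, 0).

z* = -2.0000.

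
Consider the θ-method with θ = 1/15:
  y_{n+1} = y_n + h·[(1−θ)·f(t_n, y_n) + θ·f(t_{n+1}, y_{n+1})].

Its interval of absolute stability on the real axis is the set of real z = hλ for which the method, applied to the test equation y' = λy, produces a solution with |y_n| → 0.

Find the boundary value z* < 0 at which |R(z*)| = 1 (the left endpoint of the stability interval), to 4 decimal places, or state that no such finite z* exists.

z* = -2.3077.

Set f=λy, z=hλ:
  y_{n+1} = y_n + z·[14/15·y_n + 1/15·y_{n+1}] ⇒ (1 − 1/15z)y_{n+1} = (1 + 14/15z)y_n
  Hence R(z) = (1 + 14/15z)/(1 − 1/15z).

Boundary: |R(x)|=1, x<0.
x=-1.31: |R|=0.2048
R=−1: 1+14/15x = −1+1/15x ⇒ -13/15x=2 ⇒ x=2/(-13/15)=-2.3077
Confirm numerically:
  x=-2.006: |R|=0.76938 <1
  x=-2.005: |R|=0.76860 <1
  x=-1.926: |R|=0.70684 <1
  x=-2.621: |R|=1.23114 >1
  x=-2.508: |R|=1.14873 >1
So |R|<1 on (-2.3077, 0).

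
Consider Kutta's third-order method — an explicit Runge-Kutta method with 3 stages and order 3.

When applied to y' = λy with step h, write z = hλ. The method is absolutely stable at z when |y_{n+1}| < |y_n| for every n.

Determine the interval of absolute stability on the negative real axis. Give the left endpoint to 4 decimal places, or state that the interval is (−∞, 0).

Set f=λy, z=hλ:
  order 3, 3-stage ⇒ R(z)=1+z+z^2/2+z^3/6
  (e.g. R(-0.81)=0.42948, |R|=0.42948)

Find x<0 with |R(x)|<1.
x=-0.81: |R|=0.4295
|R(-2.08)|=0.4166 |R(-1.44)|=0.0991 |R(-1.38)|=0.1342
Bisect:
  x_lo=-3.2520 |R|=2.6963  x_hi=-0.1456 |R|=0.8645
  mid=-1.69880 |R|=0.07294 →hi
  mid=-2.47542 |R|=0.93967 →hi
  mid=-2.86373 |R|=1.67746 →lo
  mid=-2.66957 |R|=1.27710 →lo
  mid=-2.57249 |R|=1.10097 →lo
  mid=-2.52396 |R|=1.01853 →lo
  mid=-2.49969 |R|=0.97866 →hi
  mid=-2.51182 |R|=0.99848 →hi
  mid=-2.51789 |R|=1.00848 →lo
  mid=-2.51485 |R|=1.00347 →lo
  ...
  [-2.51277,-2.51258] ⇒ x*=-2.5127
Stable set (-2.5127, 0).

(-2.5127, 0).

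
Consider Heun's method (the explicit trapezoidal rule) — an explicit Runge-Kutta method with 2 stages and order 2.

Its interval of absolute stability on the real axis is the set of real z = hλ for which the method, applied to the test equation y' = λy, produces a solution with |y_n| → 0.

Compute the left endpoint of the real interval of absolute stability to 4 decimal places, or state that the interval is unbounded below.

Set f=λy, z=hλ:
  order 2, 2-stage ⇒ R(z)=1+z+z^2/2
  (e.g. R(-0.69)=0.54805, |R|=0.54805)

Need |R(x)|<1, x<0.
x=-0.69: |R|=0.5481
|R(-1.95)|=0.9512 |R(-1.65)|=0.7112 |R(-0.83)|=0.5145
Bisect:
  x_lo=-2.7071 |R|=1.9571  x_hi=-0.3238 |R|=0.7287
  mid=-1.51543 |R|=0.63284 →hi
  mid=-2.11127 |R|=1.11746 →lo
  mid=-1.81335 |R|=0.83077 →hi
  mid=-1.96231 |R|=0.96302 →hi
  mid=-2.03679 |R|=1.03747 →lo
  mid=-1.99955 |R|=0.99955 →hi
  mid=-2.01817 |R|=1.01834 →lo
  mid=-2.00886 |R|=1.00890 →lo
  mid=-2.00421 |R|=1.00422 →lo
  mid=-2.00188 |R|=1.00188 →lo
  ...
  [-2.00013,-1.99999] ⇒ x*=-2.0000
Stable set (-2.0000, 0).

left endpoint -2.0000.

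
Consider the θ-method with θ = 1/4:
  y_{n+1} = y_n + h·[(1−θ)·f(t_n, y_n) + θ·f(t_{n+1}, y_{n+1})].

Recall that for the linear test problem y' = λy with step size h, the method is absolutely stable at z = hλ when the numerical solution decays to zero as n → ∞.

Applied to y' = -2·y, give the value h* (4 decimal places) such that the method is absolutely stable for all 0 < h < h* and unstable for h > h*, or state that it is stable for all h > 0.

Test eqn y'=λy, z=hλ:
  y_{n+1} = y_n + z·[3/4·y_n + 1/4·y_{n+1}] ⇒ (1 − 1/4z)y_{n+1} = (1 + 3/4z)y_n
  ⇒ R(z) = (1 + 3/4z)/(1 − 1/4z).

Need |R(x)|<1, x<0.
x=-0.45: |R|=0.5955
R=−1: 1+3/4x = −1+1/4x ⇒ -1/2x=2 ⇒ x=2/(-1/2)=-4.0000
Confirm numerically:
  x=-3.871: |R|=0.96722 <1
  x=-3.232: |R|=0.78761 <1
  x=-2.831: |R|=0.65774 <1
  x=-2.637: |R|=0.58927 <1
  x=-4.188: |R|=1.04592 >1
  x=-4.182: |R|=1.04449 >1
  x=-4.105: |R|=1.02591 >1
Interval (-4.0000, 0).

(-4.0000,0); λ=-2 ⇒ h* = (4)/2 = 2.0000.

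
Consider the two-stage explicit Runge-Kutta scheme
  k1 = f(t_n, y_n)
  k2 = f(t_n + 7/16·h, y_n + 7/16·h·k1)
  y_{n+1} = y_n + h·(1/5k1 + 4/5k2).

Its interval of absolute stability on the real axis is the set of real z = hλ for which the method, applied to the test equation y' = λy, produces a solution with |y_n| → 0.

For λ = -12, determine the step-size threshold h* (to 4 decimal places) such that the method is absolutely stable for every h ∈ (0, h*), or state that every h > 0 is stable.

Set f=λy, z=hλ:
  k1=λy_n ⇒ h·k1=z·y_n;  k2=λ(1+7/16z)y_n ⇒ h·k2=z(1+7/16z)y_n
  y_{n+1}/y_n = 1 + 1/5z + 4/5z(1+7/16z) = 1 + z + 7/20z²
  Hence R(z) = 1 + z + 7/20z².

Boundary: |R(x)|=1, x<0.
x=-1.07: |R|=0.3307
R=1: x+7/20x²=0 ⇒ x=−20/7=-2.8571; min R=1−1/(4·7/20)=0.2857>−1
Confirm numerically:
  x=-2.769: |R|=0.91458 <1
  x=-1.930: |R|=0.37372 <1
  x=-1.494: |R|=0.28721 <1
  x=-3.409: |R|=1.65845 >1
  x=-3.319: |R|=1.53652 >1
So |R|<1 on (-2.8571, 0).

(-2.8571,0); λ=-12 ⇒ h* = (20/7)/12 = 0.2381.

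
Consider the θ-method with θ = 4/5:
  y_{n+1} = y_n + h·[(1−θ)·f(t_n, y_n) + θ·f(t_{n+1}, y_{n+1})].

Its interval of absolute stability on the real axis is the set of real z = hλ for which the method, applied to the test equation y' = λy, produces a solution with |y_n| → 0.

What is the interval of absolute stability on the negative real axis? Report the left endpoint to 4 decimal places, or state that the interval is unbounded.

Test eqn y'=λy, z=hλ:
  y_{n+1} = y_n + z·[1/5·y_n + 4/5·y_{n+1}] ⇒ (1 − 4/5z)y_{n+1} = (1 + 1/5z)y_n
  Hence R(z) = (1 + 1/5z)/(1 − 4/5z).

Find x<0 with |R(x)|<1.
x=-1.7: |R|=0.2797
x=-2: |R|=0.2308
x=-10: |R|=0.1111
x=-100: |R|=0.2346
θ=4/5≥1/2 ⇒ |1+1/5x|<|1−4/5x| ∀x<0 ⇒ interval (−∞,0).

interval (−∞, 0).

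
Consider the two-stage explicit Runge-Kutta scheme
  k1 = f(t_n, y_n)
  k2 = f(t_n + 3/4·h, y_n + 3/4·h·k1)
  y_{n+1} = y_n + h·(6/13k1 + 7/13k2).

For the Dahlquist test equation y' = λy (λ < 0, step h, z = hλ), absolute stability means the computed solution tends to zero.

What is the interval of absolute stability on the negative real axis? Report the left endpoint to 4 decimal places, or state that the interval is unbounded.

z∈(-2.4762,0).

With y'=λy (z=hλ):
  k1=λy_n ⇒ h·k1=z·y_n;  k2=λ(1+3/4z)y_n ⇒ h·k2=z(1+3/4z)y_n
  y_{n+1}/y_n = 1 + 6/13z + 7/13z(1+3/4z) = 1 + z + 21/52z²
  Hence R(z) = 1 + z + 21/52z².

Need |R(x)|<1, x<0.
x=-0.55: |R|=0.5722
R=1: x+21/52x²=0 ⇒ x=−52/21=-2.4762; min R=1−1/(4·21/52)=0.3810>−1
Confirm numerically:
  x=-2.356: |R|=0.88564 <1
  x=-2.313: |R|=0.84756 <1
  x=-1.721: |R|=0.47513 <1
  x=-3.028: |R|=1.67478 >1
  x=-2.542: |R|=1.06756 >1
Interval (-2.4762, 0).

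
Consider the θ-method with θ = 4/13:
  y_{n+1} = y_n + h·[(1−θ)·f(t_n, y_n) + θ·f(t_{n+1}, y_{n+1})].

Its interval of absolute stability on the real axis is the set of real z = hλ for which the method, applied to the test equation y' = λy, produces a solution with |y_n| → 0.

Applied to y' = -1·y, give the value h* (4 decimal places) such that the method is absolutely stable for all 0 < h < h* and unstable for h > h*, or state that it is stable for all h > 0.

(-5.2000,0); λ=-1 ⇒ h* = (26/5)/1 = 5.2000.

Test eqn y'=λy, z=hλ:
  y_{n+1} = y_n + z·[9/13·y_n + 4/13·y_{n+1}] ⇒ (1 − 4/13z)y_{n+1} = (1 + 9/13z)y_n
  Hence R(z) = (1 + 9/13z)/(1 − 4/13z).

Solve |R(x)|<1 on ℝ⁻.
x=-1.31: |R|=0.0663
R=−1: 1+9/13x = −1+4/13x ⇒ -5/13x=2 ⇒ x=2/(-5/13)=-5.2000
Confirm numerically:
  x=-4.440: |R|=0.87646 <1
  x=-4.259: |R|=0.84335 <1
  x=-2.764: |R|=0.49368 <1
  x=-5.639: |R|=1.06173 >1
  x=-5.634: |R|=1.06106 >1
So |R|<1 on (-5.2000, 0).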